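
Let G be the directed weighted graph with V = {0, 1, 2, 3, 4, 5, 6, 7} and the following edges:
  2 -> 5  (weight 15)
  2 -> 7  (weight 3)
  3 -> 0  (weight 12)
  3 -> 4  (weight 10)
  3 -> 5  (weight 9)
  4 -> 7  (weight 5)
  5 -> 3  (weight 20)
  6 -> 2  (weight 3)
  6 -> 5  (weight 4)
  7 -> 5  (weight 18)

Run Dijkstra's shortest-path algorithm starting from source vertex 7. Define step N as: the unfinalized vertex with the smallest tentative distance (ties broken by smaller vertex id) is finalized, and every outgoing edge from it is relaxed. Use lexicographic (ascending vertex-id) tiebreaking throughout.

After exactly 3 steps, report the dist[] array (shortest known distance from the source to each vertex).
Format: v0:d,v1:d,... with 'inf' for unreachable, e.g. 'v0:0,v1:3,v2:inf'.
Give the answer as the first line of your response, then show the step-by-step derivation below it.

v0:50,v1:inf,v2:inf,v3:38,v4:48,v5:18,v6:inf,v7:0

step 1: dist = v0:inf,v1:inf,v2:inf,v3:inf,v4:inf,v5:18,v6:inf,v7:0
step 2: dist = v0:inf,v1:inf,v2:inf,v3:38,v4:inf,v5:18,v6:inf,v7:0
step 3: dist = v0:50,v1:inf,v2:inf,v3:38,v4:48,v5:18,v6:inf,v7:0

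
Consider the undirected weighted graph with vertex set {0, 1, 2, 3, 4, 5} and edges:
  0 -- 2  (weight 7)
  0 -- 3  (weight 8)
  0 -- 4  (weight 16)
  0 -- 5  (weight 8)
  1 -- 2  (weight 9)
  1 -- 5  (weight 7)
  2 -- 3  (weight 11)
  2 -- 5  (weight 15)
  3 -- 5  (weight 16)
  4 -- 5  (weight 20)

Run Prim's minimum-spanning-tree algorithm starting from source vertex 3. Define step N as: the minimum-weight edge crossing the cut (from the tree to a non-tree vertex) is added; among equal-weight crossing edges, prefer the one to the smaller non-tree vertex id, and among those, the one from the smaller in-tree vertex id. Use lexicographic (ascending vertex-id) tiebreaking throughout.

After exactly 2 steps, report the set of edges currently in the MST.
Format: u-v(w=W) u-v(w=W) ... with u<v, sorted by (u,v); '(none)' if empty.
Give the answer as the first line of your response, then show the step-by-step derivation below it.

0-2(w=7) 0-3(w=8)

step 1: add edge 0-3 (w=8); MST = {0-3(w=8)}
step 2: add edge 0-2 (w=7); MST = {0-2(w=7) 0-3(w=8)}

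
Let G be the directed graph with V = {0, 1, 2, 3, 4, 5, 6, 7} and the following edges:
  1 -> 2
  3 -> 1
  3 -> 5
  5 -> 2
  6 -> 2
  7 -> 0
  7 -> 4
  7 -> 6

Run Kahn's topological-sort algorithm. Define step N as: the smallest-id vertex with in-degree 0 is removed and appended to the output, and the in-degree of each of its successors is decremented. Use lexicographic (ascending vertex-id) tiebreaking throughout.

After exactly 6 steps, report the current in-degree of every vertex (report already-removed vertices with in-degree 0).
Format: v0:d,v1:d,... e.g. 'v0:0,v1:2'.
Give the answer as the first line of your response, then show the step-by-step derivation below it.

v0:0,v1:0,v2:1,v3:0,v4:0,v5:0,v6:0,v7:0

step 1: output 3; order=[3]; indeg=(1,0,3,0,1,0,1,0)
step 2: output 1; order=[3,1]; indeg=(1,0,2,0,1,0,1,0)
step 3: output 5; order=[3,1,5]; indeg=(1,0,1,0,1,0,1,0)
step 4: output 7; order=[3,1,5,7]; indeg=(0,0,1,0,0,0,0,0)
step 5: output 0; order=[3,1,5,7,0]; indeg=(0,0,1,0,0,0,0,0)
step 6: output 4; order=[3,1,5,7,0,4]; indeg=(0,0,1,0,0,0,0,0)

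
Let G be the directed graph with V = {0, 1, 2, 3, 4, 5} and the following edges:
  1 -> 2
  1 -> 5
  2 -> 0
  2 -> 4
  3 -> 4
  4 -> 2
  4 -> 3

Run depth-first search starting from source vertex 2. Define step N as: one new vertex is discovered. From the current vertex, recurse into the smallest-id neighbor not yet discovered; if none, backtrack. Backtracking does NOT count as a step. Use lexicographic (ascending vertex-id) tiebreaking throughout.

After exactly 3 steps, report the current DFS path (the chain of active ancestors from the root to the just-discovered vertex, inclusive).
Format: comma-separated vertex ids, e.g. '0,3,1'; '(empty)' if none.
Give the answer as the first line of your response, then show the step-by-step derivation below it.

2,4

step 1: discover 2; path=2; order=2
step 2: discover 0; path=2>0; order=2,0
step 3: discover 4; path=2>4; order=2,0,4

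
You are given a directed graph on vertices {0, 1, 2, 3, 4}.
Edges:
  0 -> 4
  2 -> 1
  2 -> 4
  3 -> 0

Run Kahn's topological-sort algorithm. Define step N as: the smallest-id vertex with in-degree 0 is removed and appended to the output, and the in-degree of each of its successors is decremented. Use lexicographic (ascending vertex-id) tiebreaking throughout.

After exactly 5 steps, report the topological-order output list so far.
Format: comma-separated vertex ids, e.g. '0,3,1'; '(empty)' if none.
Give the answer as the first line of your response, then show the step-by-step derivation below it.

2,1,3,0,4

step 1: output 2; order=[2]; indeg=(1,0,0,0,1)
step 2: output 1; order=[2,1]; indeg=(1,0,0,0,1)
step 3: output 3; order=[2,1,3]; indeg=(0,0,0,0,1)
step 4: output 0; order=[2,1,3,0]; indeg=(0,0,0,0,0)
step 5: output 4; order=[2,1,3,0,4]; indeg=(0,0,0,0,0)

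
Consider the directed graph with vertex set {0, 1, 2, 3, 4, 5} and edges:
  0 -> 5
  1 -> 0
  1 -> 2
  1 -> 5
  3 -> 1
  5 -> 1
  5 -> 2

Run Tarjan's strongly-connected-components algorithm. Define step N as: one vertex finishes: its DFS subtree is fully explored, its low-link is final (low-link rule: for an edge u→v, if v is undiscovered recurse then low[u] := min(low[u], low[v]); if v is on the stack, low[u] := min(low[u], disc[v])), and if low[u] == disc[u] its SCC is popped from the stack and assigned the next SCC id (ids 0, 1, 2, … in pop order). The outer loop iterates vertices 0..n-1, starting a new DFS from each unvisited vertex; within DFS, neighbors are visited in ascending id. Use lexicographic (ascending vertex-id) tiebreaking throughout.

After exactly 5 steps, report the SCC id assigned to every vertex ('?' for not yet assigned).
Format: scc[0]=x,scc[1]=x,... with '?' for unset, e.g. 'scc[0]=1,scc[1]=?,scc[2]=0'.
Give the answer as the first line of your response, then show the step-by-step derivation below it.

scc[0]=1,scc[1]=1,scc[2]=0,scc[3]=2,scc[4]=?,scc[5]=1

step 1: low=(low[0]=0,low[1]=0,low[2]=3,low[3]=?,low[4]=?,low[5]=1); scc=(scc[0]=?,scc[1]=?,scc[2]=0,scc[3]=?,scc[4]=?,scc[5]=?)
step 2: low=(low[0]=0,low[1]=0,low[2]=3,low[3]=?,low[4]=?,low[5]=1); scc=(scc[0]=?,scc[1]=?,scc[2]=0,scc[3]=?,scc[4]=?,scc[5]=?)
step 3: low=(low[0]=0,low[1]=0,low[2]=3,low[3]=?,low[4]=?,low[5]=0); scc=(scc[0]=?,scc[1]=?,scc[2]=0,scc[3]=?,scc[4]=?,scc[5]=?)
step 4: low=(low[0]=0,low[1]=0,low[2]=3,low[3]=?,low[4]=?,low[5]=0); scc=(scc[0]=1,scc[1]=1,scc[2]=0,scc[3]=?,scc[4]=?,scc[5]=1)
step 5: low=(low[0]=0,low[1]=0,low[2]=3,low[3]=4,low[4]=?,low[5]=0); scc=(scc[0]=1,scc[1]=1,scc[2]=0,scc[3]=2,scc[4]=?,scc[5]=1)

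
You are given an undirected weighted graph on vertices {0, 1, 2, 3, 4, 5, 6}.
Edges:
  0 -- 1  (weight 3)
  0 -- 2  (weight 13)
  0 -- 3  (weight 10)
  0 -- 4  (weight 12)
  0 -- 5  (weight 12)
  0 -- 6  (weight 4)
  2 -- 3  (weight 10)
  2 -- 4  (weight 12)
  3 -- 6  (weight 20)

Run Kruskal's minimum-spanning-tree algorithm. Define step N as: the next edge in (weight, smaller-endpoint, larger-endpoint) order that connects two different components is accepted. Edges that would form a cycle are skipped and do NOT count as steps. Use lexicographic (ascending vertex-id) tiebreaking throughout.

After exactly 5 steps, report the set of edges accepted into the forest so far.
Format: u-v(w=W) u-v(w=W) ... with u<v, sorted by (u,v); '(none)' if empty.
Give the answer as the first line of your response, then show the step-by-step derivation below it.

0-1(w=3) 0-3(w=10) 0-4(w=12) 0-6(w=4) 2-3(w=10)

step 1: add edge 0-1 (w=3); MST = {0-1(w=3)}
step 2: add edge 0-6 (w=4); MST = {0-1(w=3) 0-6(w=4)}
step 3: add edge 0-3 (w=10); MST = {0-1(w=3) 0-3(w=10) 0-6(w=4)}
step 4: add edge 2-3 (w=10); MST = {0-1(w=3) 0-3(w=10) 0-6(w=4) 2-3(w=10)}
step 5: add edge 0-4 (w=12); MST = {0-1(w=3) 0-3(w=10) 0-4(w=12) 0-6(w=4) 2-3(w=10)}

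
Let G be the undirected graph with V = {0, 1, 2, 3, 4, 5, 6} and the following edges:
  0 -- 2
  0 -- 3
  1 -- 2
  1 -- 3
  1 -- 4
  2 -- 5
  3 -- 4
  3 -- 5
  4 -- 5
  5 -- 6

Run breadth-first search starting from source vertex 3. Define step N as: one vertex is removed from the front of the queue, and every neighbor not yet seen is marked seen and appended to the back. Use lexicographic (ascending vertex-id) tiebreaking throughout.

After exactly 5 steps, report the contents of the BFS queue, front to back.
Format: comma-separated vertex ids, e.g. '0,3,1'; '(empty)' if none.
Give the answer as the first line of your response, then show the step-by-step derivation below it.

2,6

step 1: dequeue 3; queue=[0,1,4,5]; order=3
step 2: dequeue 0; queue=[1,4,5,2]; order=3,0
step 3: dequeue 1; queue=[4,5,2]; order=3,0,1
step 4: dequeue 4; queue=[5,2]; order=3,0,1,4
step 5: dequeue 5; queue=[2,6]; order=3,0,1,4,5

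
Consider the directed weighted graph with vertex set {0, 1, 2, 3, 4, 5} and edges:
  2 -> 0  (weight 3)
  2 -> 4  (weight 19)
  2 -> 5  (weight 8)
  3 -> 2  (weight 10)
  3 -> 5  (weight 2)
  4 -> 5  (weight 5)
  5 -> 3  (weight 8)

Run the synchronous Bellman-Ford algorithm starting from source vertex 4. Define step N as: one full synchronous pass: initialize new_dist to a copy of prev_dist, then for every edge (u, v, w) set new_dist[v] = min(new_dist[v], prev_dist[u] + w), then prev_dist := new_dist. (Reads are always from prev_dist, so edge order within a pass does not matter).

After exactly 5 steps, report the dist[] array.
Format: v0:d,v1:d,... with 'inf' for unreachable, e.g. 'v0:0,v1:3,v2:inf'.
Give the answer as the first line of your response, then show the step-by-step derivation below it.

v0:26,v1:inf,v2:23,v3:13,v4:0,v5:5

step 1: dist = v0:inf,v1:inf,v2:inf,v3:inf,v4:0,v5:5
step 2: dist = v0:inf,v1:inf,v2:inf,v3:13,v4:0,v5:5
step 3: dist = v0:inf,v1:inf,v2:23,v3:13,v4:0,v5:5
step 4: dist = v0:26,v1:inf,v2:23,v3:13,v4:0,v5:5
step 5: dist = v0:26,v1:inf,v2:23,v3:13,v4:0,v5:5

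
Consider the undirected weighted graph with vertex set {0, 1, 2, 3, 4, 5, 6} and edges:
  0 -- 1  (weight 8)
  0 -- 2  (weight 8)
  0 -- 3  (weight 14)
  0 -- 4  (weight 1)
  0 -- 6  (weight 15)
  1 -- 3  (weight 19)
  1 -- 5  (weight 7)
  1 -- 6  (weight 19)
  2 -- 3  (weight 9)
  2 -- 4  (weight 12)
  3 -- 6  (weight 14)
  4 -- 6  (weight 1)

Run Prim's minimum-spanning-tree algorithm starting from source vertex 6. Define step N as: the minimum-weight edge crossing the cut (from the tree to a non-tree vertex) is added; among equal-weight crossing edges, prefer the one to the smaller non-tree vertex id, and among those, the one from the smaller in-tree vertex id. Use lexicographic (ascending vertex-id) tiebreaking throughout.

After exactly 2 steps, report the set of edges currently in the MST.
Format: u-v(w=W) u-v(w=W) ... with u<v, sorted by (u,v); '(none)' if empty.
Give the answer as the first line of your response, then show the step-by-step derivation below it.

0-4(w=1) 4-6(w=1)

step 1: add edge 4-6 (w=1); MST = {4-6(w=1)}
step 2: add edge 0-4 (w=1); MST = {0-4(w=1) 4-6(w=1)}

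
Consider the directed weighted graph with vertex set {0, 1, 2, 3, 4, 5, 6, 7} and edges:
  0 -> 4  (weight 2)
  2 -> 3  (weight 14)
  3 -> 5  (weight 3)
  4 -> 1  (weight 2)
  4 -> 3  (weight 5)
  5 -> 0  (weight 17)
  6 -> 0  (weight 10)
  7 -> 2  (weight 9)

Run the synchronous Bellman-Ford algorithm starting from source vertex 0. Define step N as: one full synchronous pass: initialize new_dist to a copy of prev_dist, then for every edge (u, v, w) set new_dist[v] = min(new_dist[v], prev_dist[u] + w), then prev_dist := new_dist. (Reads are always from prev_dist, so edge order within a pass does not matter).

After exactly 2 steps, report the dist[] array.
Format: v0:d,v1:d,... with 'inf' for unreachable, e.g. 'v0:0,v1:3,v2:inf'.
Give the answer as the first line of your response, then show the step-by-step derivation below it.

v0:0,v1:4,v2:inf,v3:7,v4:2,v5:inf,v6:inf,v7:inf

step 1: dist = v0:0,v1:inf,v2:inf,v3:inf,v4:2,v5:inf,v6:inf,v7:inf
step 2: dist = v0:0,v1:4,v2:inf,v3:7,v4:2,v5:inf,v6:inf,v7:inf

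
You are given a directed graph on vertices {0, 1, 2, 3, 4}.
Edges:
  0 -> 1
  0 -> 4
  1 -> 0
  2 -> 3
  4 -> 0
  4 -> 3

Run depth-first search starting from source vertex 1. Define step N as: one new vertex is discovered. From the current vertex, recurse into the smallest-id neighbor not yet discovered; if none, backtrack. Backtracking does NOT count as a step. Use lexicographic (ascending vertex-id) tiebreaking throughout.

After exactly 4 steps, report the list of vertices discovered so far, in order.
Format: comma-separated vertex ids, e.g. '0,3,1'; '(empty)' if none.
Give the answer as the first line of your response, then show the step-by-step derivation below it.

1,0,4,3

step 1: discover 1; path=1; order=1
step 2: discover 0; path=1>0; order=1,0
step 3: discover 4; path=1>0>4; order=1,0,4
step 4: discover 3; path=1>0>4>3; order=1,0,4,3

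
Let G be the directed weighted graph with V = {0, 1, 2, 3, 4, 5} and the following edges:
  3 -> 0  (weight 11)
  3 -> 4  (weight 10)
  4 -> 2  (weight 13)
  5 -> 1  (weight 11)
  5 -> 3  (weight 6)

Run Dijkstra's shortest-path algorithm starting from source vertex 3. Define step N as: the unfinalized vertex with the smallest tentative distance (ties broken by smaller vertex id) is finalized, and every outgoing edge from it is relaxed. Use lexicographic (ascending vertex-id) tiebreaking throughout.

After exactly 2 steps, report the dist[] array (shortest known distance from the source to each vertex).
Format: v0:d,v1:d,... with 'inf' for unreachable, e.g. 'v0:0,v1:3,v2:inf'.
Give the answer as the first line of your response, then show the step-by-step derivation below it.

v0:11,v1:inf,v2:23,v3:0,v4:10,v5:inf

step 1: dist = v0:11,v1:inf,v2:inf,v3:0,v4:10,v5:inf
step 2: dist = v0:11,v1:inf,v2:23,v3:0,v4:10,v5:inf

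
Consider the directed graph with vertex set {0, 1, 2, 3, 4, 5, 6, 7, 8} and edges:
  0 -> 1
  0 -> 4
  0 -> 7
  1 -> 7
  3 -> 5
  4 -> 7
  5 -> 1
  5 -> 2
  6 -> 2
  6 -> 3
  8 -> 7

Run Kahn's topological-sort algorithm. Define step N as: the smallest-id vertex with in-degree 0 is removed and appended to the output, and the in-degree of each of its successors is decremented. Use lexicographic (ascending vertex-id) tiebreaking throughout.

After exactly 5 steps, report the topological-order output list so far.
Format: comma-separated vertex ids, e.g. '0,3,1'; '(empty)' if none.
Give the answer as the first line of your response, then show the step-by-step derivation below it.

0,4,6,3,5

step 1: output 0; order=[0]; indeg=(0,1,2,1,0,1,0,3,0)
step 2: output 4; order=[0,4]; indeg=(0,1,2,1,0,1,0,2,0)
step 3: output 6; order=[0,4,6]; indeg=(0,1,1,0,0,1,0,2,0)
step 4: output 3; order=[0,4,6,3]; indeg=(0,1,1,0,0,0,0,2,0)
step 5: output 5; order=[0,4,6,3,5]; indeg=(0,0,0,0,0,0,0,2,0)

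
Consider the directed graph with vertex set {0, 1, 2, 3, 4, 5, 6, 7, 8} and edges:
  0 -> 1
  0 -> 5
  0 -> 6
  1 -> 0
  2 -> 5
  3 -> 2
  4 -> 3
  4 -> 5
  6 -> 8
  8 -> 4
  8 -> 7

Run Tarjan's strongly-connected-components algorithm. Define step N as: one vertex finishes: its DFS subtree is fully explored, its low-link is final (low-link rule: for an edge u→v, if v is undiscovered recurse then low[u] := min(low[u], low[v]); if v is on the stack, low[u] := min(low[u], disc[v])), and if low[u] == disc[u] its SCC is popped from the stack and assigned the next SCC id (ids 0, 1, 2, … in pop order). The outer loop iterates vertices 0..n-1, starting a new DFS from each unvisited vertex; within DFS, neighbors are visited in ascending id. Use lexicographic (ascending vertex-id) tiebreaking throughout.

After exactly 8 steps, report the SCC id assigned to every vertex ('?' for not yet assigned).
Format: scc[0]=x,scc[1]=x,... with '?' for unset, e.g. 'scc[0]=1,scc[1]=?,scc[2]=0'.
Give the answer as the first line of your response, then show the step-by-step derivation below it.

scc[0]=?,scc[1]=?,scc[2]=1,scc[3]=2,scc[4]=3,scc[5]=0,scc[6]=6,scc[7]=4,scc[8]=5

step 1: low=(low[0]=0,low[1]=0,low[2]=?,low[3]=?,low[4]=?,low[5]=?,low[6]=?,low[7]=?,low[8]=?); scc=(scc[0]=?,scc[1]=?,scc[2]=?,scc[3]=?,scc[4]=?,scc[5]=?,scc[6]=?,scc[7]=?,scc[8]=?)
step 2: low=(low[0]=0,low[1]=0,low[2]=?,low[3]=?,low[4]=?,low[5]=2,low[6]=?,low[7]=?,low[8]=?); scc=(scc[0]=?,scc[1]=?,scc[2]=?,scc[3]=?,scc[4]=?,scc[5]=0,scc[6]=?,scc[7]=?,scc[8]=?)
step 3: low=(low[0]=0,low[1]=0,low[2]=7,low[3]=6,low[4]=5,low[5]=2,low[6]=3,low[7]=?,low[8]=4); scc=(scc[0]=?,scc[1]=?,scc[2]=1,scc[3]=?,scc[4]=?,scc[5]=0,scc[6]=?,scc[7]=?,scc[8]=?)
step 4: low=(low[0]=0,low[1]=0,low[2]=7,low[3]=6,low[4]=5,low[5]=2,low[6]=3,low[7]=?,low[8]=4); scc=(scc[0]=?,scc[1]=?,scc[2]=1,scc[3]=2,scc[4]=?,scc[5]=0,scc[6]=?,scc[7]=?,scc[8]=?)
step 5: low=(low[0]=0,low[1]=0,low[2]=7,low[3]=6,low[4]=5,low[5]=2,low[6]=3,low[7]=?,low[8]=4); scc=(scc[0]=?,scc[1]=?,scc[2]=1,scc[3]=2,scc[4]=3,scc[5]=0,scc[6]=?,scc[7]=?,scc[8]=?)
step 6: low=(low[0]=0,low[1]=0,low[2]=7,low[3]=6,low[4]=5,low[5]=2,low[6]=3,low[7]=8,low[8]=4); scc=(scc[0]=?,scc[1]=?,scc[2]=1,scc[3]=2,scc[4]=3,scc[5]=0,scc[6]=?,scc[7]=4,scc[8]=?)
step 7: low=(low[0]=0,low[1]=0,low[2]=7,low[3]=6,low[4]=5,low[5]=2,low[6]=3,low[7]=8,low[8]=4); scc=(scc[0]=?,scc[1]=?,scc[2]=1,scc[3]=2,scc[4]=3,scc[5]=0,scc[6]=?,scc[7]=4,scc[8]=5)
step 8: low=(low[0]=0,low[1]=0,low[2]=7,low[3]=6,low[4]=5,low[5]=2,low[6]=3,low[7]=8,low[8]=4); scc=(scc[0]=?,scc[1]=?,scc[2]=1,scc[3]=2,scc[4]=3,scc[5]=0,scc[6]=6,scc[7]=4,scc[8]=5)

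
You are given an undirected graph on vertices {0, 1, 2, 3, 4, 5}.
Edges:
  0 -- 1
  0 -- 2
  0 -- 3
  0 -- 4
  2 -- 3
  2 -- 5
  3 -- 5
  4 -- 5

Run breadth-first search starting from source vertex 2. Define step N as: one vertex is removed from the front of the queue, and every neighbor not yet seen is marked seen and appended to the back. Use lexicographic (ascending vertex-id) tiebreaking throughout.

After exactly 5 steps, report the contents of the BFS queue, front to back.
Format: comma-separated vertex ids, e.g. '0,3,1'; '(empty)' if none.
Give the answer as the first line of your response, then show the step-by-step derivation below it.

4

step 1: dequeue 2; queue=[0,3,5]; order=2
step 2: dequeue 0; queue=[3,5,1,4]; order=2,0
step 3: dequeue 3; queue=[5,1,4]; order=2,0,3
step 4: dequeue 5; queue=[1,4]; order=2,0,3,5
step 5: dequeue 1; queue=[4]; order=2,0,3,5,1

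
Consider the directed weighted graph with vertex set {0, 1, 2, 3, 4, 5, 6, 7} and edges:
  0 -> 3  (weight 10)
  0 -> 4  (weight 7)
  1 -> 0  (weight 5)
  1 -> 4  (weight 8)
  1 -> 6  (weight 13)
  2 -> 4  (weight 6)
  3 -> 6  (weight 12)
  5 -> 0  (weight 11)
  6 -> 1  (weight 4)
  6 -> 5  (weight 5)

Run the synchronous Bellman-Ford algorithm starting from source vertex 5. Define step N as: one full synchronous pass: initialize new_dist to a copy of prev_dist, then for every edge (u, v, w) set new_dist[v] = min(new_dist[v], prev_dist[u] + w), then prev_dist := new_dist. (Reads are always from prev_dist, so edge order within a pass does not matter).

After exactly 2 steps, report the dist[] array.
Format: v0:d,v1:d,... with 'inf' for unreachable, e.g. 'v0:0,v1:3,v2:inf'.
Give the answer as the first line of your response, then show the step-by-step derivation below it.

v0:11,v1:inf,v2:inf,v3:21,v4:18,v5:0,v6:inf,v7:inf

step 1: dist = v0:11,v1:inf,v2:inf,v3:inf,v4:inf,v5:0,v6:inf,v7:inf
step 2: dist = v0:11,v1:inf,v2:inf,v3:21,v4:18,v5:0,v6:inf,v7:inf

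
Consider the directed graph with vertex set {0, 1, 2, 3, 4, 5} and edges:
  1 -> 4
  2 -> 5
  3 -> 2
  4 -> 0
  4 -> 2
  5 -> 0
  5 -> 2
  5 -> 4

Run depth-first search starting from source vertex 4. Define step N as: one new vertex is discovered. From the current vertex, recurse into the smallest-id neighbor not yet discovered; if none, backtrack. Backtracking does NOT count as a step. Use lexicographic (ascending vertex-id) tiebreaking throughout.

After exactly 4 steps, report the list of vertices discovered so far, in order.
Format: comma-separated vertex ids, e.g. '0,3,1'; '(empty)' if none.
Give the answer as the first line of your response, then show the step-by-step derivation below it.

4,0,2,5

step 1: discover 4; path=4; order=4
step 2: discover 0; path=4>0; order=4,0
step 3: discover 2; path=4>2; order=4,0,2
step 4: discover 5; path=4>2>5; order=4,0,2,5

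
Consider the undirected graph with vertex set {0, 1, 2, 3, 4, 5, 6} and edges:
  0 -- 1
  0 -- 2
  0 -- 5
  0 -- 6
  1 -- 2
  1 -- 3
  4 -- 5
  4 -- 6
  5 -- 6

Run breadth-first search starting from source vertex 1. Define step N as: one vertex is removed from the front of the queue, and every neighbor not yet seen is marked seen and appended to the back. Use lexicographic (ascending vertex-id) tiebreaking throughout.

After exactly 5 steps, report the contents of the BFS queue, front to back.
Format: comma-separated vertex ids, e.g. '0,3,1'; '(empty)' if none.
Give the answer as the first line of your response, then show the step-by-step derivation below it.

6,4

step 1: dequeue 1; queue=[0,2,3]; order=1
step 2: dequeue 0; queue=[2,3,5,6]; order=1,0
step 3: dequeue 2; queue=[3,5,6]; order=1,0,2
step 4: dequeue 3; queue=[5,6]; order=1,0,2,3
step 5: dequeue 5; queue=[6,4]; order=1,0,2,3,5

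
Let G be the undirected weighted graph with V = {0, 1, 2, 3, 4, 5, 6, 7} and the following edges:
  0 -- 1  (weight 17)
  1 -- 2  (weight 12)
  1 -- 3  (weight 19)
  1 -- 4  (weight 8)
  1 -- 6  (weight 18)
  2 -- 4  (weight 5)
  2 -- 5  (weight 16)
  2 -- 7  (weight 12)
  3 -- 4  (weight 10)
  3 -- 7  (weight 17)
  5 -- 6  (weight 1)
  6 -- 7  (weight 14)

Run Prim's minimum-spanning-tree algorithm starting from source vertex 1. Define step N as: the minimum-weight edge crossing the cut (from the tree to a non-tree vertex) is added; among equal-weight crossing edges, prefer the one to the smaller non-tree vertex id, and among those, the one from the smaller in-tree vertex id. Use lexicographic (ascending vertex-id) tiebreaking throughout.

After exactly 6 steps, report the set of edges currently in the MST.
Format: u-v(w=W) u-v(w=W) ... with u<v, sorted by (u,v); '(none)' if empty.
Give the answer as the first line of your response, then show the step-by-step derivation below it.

1-4(w=8) 2-4(w=5) 2-7(w=12) 3-4(w=10) 5-6(w=1) 6-7(w=14)

step 1: add edge 1-4 (w=8); MST = {1-4(w=8)}
step 2: add edge 2-4 (w=5); MST = {1-4(w=8) 2-4(w=5)}
step 3: add edge 3-4 (w=10); MST = {1-4(w=8) 2-4(w=5) 3-4(w=10)}
step 4: add edge 2-7 (w=12); MST = {1-4(w=8) 2-4(w=5) 2-7(w=12) 3-4(w=10)}
step 5: add edge 6-7 (w=14); MST = {1-4(w=8) 2-4(w=5) 2-7(w=12) 3-4(w=10) 6-7(w=14)}
step 6: add edge 5-6 (w=1); MST = {1-4(w=8) 2-4(w=5) 2-7(w=12) 3-4(w=10) 5-6(w=1) 6-7(w=14)}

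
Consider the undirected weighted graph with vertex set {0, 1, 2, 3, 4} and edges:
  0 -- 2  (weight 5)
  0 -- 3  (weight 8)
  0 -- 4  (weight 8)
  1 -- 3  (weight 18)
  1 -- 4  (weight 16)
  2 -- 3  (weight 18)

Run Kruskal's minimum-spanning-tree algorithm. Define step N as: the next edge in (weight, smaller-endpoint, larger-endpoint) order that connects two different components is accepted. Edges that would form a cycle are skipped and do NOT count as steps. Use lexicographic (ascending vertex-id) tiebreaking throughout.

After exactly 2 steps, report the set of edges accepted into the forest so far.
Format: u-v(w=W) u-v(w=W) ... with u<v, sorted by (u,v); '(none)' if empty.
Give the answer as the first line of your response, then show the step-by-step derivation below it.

0-2(w=5) 0-3(w=8)

step 1: add edge 0-2 (w=5); MST = {0-2(w=5)}
step 2: add edge 0-3 (w=8); MST = {0-2(w=5) 0-3(w=8)}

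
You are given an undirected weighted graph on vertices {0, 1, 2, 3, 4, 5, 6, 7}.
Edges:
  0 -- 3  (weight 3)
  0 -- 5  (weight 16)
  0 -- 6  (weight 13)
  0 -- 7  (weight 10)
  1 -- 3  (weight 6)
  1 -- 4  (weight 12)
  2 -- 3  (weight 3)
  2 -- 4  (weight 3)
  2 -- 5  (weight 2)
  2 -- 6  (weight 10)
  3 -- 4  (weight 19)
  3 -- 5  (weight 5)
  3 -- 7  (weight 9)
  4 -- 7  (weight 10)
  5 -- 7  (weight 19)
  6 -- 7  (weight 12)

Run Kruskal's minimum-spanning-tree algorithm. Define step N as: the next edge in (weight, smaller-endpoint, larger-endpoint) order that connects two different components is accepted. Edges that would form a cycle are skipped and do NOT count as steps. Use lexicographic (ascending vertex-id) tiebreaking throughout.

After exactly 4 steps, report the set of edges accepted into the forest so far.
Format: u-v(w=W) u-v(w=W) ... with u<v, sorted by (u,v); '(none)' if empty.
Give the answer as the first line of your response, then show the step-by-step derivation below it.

0-3(w=3) 2-3(w=3) 2-4(w=3) 2-5(w=2)

step 1: add edge 2-5 (w=2); MST = {2-5(w=2)}
step 2: add edge 0-3 (w=3); MST = {0-3(w=3) 2-5(w=2)}
step 3: add edge 2-3 (w=3); MST = {0-3(w=3) 2-3(w=3) 2-5(w=2)}
step 4: add edge 2-4 (w=3); MST = {0-3(w=3) 2-3(w=3) 2-4(w=3) 2-5(w=2)}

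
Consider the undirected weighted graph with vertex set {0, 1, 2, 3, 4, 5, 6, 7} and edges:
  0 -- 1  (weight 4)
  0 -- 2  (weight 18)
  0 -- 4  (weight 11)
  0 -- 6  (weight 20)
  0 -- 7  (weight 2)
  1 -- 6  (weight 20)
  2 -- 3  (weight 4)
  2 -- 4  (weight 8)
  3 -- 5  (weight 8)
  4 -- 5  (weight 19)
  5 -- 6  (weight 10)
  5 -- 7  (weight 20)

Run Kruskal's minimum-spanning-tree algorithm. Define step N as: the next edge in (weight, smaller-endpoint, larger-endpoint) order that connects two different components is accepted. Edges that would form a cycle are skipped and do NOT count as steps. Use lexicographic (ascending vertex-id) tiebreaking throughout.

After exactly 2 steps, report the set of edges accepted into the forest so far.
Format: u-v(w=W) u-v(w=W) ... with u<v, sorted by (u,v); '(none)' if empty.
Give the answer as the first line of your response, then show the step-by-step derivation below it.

0-1(w=4) 0-7(w=2)

step 1: add edge 0-7 (w=2); MST = {0-7(w=2)}
step 2: add edge 0-1 (w=4); MST = {0-1(w=4) 0-7(w=2)}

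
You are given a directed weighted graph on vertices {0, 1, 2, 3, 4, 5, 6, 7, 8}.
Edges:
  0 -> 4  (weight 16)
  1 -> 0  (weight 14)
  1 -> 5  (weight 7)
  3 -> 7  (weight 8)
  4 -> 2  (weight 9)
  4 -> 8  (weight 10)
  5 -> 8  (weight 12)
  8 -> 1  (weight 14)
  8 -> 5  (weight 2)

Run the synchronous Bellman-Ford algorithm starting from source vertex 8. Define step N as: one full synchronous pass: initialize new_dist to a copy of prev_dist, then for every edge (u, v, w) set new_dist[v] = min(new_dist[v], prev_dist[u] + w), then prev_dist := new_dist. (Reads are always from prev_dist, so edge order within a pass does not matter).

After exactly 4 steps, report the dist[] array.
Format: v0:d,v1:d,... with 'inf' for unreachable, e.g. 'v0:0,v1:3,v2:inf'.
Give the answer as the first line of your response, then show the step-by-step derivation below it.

v0:28,v1:14,v2:53,v3:inf,v4:44,v5:2,v6:inf,v7:inf,v8:0

step 1: dist = v0:inf,v1:14,v2:inf,v3:inf,v4:inf,v5:2,v6:inf,v7:inf,v8:0
step 2: dist = v0:28,v1:14,v2:inf,v3:inf,v4:inf,v5:2,v6:inf,v7:inf,v8:0
step 3: dist = v0:28,v1:14,v2:inf,v3:inf,v4:44,v5:2,v6:inf,v7:inf,v8:0
step 4: dist = v0:28,v1:14,v2:53,v3:inf,v4:44,v5:2,v6:inf,v7:inf,v8:0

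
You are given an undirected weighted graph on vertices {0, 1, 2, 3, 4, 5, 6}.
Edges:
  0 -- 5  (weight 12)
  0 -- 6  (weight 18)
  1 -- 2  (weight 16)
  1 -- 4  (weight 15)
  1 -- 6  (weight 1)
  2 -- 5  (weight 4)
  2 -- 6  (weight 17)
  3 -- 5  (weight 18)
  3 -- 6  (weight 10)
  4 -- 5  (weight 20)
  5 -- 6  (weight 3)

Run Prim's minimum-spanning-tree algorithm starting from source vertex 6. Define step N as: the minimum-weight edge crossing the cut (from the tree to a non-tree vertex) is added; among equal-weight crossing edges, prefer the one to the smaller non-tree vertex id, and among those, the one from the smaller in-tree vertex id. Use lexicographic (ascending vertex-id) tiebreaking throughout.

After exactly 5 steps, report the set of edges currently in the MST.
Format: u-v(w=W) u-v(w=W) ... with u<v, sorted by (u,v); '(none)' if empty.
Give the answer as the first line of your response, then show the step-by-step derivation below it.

0-5(w=12) 1-6(w=1) 2-5(w=4) 3-6(w=10) 5-6(w=3)

step 1: add edge 1-6 (w=1); MST = {1-6(w=1)}
step 2: add edge 5-6 (w=3); MST = {1-6(w=1) 5-6(w=3)}
step 3: add edge 2-5 (w=4); MST = {1-6(w=1) 2-5(w=4) 5-6(w=3)}
step 4: add edge 3-6 (w=10); MST = {1-6(w=1) 2-5(w=4) 3-6(w=10) 5-6(w=3)}
step 5: add edge 0-5 (w=12); MST = {0-5(w=12) 1-6(w=1) 2-5(w=4) 3-6(w=10) 5-6(w=3)}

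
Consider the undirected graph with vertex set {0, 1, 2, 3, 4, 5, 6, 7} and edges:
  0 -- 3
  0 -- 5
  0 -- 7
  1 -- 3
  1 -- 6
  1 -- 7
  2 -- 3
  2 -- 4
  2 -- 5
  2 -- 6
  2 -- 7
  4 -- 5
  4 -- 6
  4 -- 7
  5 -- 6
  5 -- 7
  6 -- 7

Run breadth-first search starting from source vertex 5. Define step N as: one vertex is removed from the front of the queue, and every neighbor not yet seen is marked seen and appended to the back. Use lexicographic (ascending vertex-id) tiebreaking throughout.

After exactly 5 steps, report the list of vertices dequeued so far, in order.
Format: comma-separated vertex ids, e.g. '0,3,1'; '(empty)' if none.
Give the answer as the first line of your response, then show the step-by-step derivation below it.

5,0,2,4,6

step 1: dequeue 5; queue=[0,2,4,6,7]; order=5
step 2: dequeue 0; queue=[2,4,6,7,3]; order=5,0
step 3: dequeue 2; queue=[4,6,7,3]; order=5,0,2
step 4: dequeue 4; queue=[6,7,3]; order=5,0,2,4
step 5: dequeue 6; queue=[7,3,1]; order=5,0,2,4,6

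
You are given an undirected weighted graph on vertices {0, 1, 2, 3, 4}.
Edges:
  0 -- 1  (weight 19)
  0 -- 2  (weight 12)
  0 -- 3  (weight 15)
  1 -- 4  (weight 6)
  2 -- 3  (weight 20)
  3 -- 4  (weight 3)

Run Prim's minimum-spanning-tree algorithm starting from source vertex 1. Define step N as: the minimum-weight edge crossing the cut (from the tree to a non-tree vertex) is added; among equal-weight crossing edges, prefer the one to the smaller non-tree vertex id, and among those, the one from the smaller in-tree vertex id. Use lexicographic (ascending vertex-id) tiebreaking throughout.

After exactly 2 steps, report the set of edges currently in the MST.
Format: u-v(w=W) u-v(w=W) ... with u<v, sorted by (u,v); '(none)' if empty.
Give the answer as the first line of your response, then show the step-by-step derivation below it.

1-4(w=6) 3-4(w=3)

step 1: add edge 1-4 (w=6); MST = {1-4(w=6)}
step 2: add edge 3-4 (w=3); MST = {1-4(w=6) 3-4(w=3)}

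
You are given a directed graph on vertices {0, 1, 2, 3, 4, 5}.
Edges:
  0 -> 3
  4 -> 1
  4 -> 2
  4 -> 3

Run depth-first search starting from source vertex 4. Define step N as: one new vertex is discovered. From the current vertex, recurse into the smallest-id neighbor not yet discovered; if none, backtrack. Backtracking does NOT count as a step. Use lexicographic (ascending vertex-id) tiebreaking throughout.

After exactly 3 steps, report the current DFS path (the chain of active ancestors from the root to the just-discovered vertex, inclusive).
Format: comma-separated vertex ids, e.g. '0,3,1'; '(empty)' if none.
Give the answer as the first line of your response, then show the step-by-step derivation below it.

4,2

step 1: discover 4; path=4; order=4
step 2: discover 1; path=4>1; order=4,1
step 3: discover 2; path=4>2; order=4,1,2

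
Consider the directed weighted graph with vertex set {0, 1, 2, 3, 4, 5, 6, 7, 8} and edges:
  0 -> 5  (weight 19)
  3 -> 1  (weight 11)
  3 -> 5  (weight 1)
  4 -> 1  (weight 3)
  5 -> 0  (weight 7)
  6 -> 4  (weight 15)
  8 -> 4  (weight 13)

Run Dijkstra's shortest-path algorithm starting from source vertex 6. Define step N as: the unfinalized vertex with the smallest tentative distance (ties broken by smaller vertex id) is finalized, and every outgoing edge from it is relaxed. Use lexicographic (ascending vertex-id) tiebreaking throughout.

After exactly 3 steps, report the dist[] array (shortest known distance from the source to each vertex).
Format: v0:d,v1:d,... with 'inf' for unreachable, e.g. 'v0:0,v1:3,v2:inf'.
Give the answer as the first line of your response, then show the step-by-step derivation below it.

v0:inf,v1:18,v2:inf,v3:inf,v4:15,v5:inf,v6:0,v7:inf,v8:inf

step 1: dist = v0:inf,v1:inf,v2:inf,v3:inf,v4:15,v5:inf,v6:0,v7:inf,v8:inf
step 2: dist = v0:inf,v1:18,v2:inf,v3:inf,v4:15,v5:inf,v6:0,v7:inf,v8:inf
step 3: dist = v0:inf,v1:18,v2:inf,v3:inf,v4:15,v5:inf,v6:0,v7:inf,v8:inf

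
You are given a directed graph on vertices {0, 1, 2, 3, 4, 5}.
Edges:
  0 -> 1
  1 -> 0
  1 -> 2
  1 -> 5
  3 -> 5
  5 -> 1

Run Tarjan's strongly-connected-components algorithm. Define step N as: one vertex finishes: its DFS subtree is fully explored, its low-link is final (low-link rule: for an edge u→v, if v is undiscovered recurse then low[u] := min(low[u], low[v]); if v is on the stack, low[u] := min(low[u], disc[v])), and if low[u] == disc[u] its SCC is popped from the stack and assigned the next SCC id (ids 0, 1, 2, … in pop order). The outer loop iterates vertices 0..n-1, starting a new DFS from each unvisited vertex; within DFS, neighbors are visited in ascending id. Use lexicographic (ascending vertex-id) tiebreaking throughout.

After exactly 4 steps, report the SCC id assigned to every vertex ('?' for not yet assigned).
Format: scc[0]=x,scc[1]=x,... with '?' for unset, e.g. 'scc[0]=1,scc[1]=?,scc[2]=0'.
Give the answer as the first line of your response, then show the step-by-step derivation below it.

scc[0]=1,scc[1]=1,scc[2]=0,scc[3]=?,scc[4]=?,scc[5]=1

step 1: low=(low[0]=0,low[1]=0,low[2]=2,low[3]=?,low[4]=?,low[5]=?); scc=(scc[0]=?,scc[1]=?,scc[2]=0,scc[3]=?,scc[4]=?,scc[5]=?)
step 2: low=(low[0]=0,low[1]=0,low[2]=2,low[3]=?,low[4]=?,low[5]=1); scc=(scc[0]=?,scc[1]=?,scc[2]=0,scc[3]=?,scc[4]=?,scc[5]=?)
step 3: low=(low[0]=0,low[1]=0,low[2]=2,low[3]=?,low[4]=?,low[5]=1); scc=(scc[0]=?,scc[1]=?,scc[2]=0,scc[3]=?,scc[4]=?,scc[5]=?)
step 4: low=(low[0]=0,low[1]=0,low[2]=2,low[3]=?,low[4]=?,low[5]=1); scc=(scc[0]=1,scc[1]=1,scc[2]=0,scc[3]=?,scc[4]=?,scc[5]=1)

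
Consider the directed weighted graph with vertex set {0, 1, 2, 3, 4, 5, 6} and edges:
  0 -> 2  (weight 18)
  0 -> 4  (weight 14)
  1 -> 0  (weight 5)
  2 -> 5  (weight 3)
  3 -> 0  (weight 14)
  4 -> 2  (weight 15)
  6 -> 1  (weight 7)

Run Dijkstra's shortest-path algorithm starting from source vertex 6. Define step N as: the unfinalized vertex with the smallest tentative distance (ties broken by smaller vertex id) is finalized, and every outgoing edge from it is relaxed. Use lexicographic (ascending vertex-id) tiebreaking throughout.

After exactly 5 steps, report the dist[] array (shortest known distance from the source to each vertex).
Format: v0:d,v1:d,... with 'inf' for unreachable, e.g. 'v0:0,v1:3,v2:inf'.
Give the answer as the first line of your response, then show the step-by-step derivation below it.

v0:12,v1:7,v2:30,v3:inf,v4:26,v5:33,v6:0

step 1: dist = v0:inf,v1:7,v2:inf,v3:inf,v4:inf,v5:inf,v6:0
step 2: dist = v0:12,v1:7,v2:inf,v3:inf,v4:inf,v5:inf,v6:0
step 3: dist = v0:12,v1:7,v2:30,v3:inf,v4:26,v5:inf,v6:0
step 4: dist = v0:12,v1:7,v2:30,v3:inf,v4:26,v5:inf,v6:0
step 5: dist = v0:12,v1:7,v2:30,v3:inf,v4:26,v5:33,v6:0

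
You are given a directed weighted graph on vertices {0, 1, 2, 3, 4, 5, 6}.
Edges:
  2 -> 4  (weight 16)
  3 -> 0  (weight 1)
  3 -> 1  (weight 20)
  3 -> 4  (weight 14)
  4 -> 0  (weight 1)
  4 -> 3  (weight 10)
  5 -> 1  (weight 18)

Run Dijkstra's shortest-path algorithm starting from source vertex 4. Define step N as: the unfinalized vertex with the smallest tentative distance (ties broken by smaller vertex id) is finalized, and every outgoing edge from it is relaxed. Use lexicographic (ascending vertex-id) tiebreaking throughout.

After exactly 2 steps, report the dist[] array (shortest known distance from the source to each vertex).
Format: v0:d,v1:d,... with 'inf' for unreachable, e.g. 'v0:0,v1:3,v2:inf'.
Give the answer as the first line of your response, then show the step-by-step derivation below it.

v0:1,v1:inf,v2:inf,v3:10,v4:0,v5:inf,v6:inf

step 1: dist = v0:1,v1:inf,v2:inf,v3:10,v4:0,v5:inf,v6:inf
step 2: dist = v0:1,v1:inf,v2:inf,v3:10,v4:0,v5:inf,v6:inf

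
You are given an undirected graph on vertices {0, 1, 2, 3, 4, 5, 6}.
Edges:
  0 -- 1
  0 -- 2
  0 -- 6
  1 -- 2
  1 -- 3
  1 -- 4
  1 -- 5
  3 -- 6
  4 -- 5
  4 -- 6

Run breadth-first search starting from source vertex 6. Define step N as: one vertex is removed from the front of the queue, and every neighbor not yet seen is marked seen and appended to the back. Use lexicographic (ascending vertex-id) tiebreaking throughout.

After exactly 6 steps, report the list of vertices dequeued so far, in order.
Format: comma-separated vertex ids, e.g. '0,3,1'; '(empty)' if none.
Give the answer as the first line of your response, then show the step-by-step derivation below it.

6,0,3,4,1,2

step 1: dequeue 6; queue=[0,3,4]; order=6
step 2: dequeue 0; queue=[3,4,1,2]; order=6,0
step 3: dequeue 3; queue=[4,1,2]; order=6,0,3
step 4: dequeue 4; queue=[1,2,5]; order=6,0,3,4
step 5: dequeue 1; queue=[2,5]; order=6,0,3,4,1
step 6: dequeue 2; queue=[5]; order=6,0,3,4,1,2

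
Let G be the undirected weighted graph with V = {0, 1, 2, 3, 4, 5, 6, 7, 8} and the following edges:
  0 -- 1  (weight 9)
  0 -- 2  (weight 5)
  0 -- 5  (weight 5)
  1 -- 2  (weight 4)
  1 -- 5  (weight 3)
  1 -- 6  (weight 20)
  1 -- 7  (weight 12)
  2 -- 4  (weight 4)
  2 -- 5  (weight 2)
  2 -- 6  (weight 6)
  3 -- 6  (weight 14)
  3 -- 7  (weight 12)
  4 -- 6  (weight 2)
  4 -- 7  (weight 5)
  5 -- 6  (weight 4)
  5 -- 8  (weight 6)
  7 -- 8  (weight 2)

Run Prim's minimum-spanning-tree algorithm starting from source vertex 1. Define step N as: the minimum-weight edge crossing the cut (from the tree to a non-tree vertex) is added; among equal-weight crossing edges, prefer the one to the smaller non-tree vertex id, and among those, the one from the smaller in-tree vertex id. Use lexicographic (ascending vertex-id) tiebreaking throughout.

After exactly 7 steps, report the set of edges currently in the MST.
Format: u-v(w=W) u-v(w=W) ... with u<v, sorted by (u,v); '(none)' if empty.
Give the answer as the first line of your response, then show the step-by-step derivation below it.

0-2(w=5) 1-5(w=3) 2-4(w=4) 2-5(w=2) 4-6(w=2) 4-7(w=5) 7-8(w=2)

step 1: add edge 1-5 (w=3); MST = {1-5(w=3)}
step 2: add edge 2-5 (w=2); MST = {1-5(w=3) 2-5(w=2)}
step 3: add edge 2-4 (w=4); MST = {1-5(w=3) 2-4(w=4) 2-5(w=2)}
step 4: add edge 4-6 (w=2); MST = {1-5(w=3) 2-4(w=4) 2-5(w=2) 4-6(w=2)}
step 5: add edge 0-2 (w=5); MST = {0-2(w=5) 1-5(w=3) 2-4(w=4) 2-5(w=2) 4-6(w=2)}
step 6: add edge 4-7 (w=5); MST = {0-2(w=5) 1-5(w=3) 2-4(w=4) 2-5(w=2) 4-6(w=2) 4-7(w=5)}
step 7: add edge 7-8 (w=2); MST = {0-2(w=5) 1-5(w=3) 2-4(w=4) 2-5(w=2) 4-6(w=2) 4-7(w=5) 7-8(w=2)}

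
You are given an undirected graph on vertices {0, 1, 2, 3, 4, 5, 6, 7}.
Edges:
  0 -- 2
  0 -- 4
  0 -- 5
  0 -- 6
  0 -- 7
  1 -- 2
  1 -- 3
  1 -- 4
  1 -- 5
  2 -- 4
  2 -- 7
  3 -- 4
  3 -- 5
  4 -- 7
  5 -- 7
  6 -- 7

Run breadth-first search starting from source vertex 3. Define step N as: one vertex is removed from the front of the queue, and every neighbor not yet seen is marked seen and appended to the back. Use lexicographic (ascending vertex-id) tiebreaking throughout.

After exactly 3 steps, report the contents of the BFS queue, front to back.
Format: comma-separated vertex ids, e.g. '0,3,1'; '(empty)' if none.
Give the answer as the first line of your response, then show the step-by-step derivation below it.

5,2,0,7

step 1: dequeue 3; queue=[1,4,5]; order=3
step 2: dequeue 1; queue=[4,5,2]; order=3,1
step 3: dequeue 4; queue=[5,2,0,7]; order=3,1,4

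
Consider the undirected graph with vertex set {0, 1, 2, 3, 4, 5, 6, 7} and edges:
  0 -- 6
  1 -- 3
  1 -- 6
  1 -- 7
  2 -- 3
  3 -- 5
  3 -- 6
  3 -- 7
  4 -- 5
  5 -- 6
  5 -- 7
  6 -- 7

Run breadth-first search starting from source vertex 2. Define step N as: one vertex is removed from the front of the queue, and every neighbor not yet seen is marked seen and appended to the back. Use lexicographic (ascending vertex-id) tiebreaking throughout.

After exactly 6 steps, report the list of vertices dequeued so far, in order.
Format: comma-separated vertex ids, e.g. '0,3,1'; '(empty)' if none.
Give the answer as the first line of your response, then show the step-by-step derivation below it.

2,3,1,5,6,7

step 1: dequeue 2; queue=[3]; order=2
step 2: dequeue 3; queue=[1,5,6,7]; order=2,3
step 3: dequeue 1; queue=[5,6,7]; order=2,3,1
step 4: dequeue 5; queue=[6,7,4]; order=2,3,1,5
step 5: dequeue 6; queue=[7,4,0]; order=2,3,1,5,6
step 6: dequeue 7; queue=[4,0]; order=2,3,1,5,6,7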